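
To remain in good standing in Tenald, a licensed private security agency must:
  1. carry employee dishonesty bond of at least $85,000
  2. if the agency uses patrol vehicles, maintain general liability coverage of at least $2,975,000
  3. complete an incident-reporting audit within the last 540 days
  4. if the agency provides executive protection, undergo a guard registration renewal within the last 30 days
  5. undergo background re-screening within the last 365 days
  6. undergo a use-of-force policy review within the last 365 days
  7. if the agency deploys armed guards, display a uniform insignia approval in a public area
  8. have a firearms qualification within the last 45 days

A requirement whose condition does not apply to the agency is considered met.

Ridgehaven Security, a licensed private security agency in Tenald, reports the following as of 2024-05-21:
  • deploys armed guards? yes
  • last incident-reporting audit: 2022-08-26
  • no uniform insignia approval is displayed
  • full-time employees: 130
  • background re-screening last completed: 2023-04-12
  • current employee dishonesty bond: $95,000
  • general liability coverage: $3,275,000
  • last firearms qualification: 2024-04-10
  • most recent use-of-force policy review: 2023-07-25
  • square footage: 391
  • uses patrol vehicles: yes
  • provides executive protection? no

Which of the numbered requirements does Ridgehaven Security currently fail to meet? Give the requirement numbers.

3, 5, 7

1. employee dishonesty bond $95,000 ≥ $85,000 → met
2. condition 'uses patrol vehicles' holds; general liability coverage $3,275,000 ≥ $2,975,000 → met
3. incident-reporting audit 634 days ago vs limit 540 → not met
4. condition 'provides executive protection' does not hold → requirement n/a → met
5. background re-screening 405 days ago vs limit 365 → not met
6. use-of-force policy review 301 days ago vs limit 365 → met
7. condition 'deploys armed guards' holds; uniform insignia approval absent → not met
8. firearms qualification 41 days ago vs limit 45 → met
Not met: 3, 5, 7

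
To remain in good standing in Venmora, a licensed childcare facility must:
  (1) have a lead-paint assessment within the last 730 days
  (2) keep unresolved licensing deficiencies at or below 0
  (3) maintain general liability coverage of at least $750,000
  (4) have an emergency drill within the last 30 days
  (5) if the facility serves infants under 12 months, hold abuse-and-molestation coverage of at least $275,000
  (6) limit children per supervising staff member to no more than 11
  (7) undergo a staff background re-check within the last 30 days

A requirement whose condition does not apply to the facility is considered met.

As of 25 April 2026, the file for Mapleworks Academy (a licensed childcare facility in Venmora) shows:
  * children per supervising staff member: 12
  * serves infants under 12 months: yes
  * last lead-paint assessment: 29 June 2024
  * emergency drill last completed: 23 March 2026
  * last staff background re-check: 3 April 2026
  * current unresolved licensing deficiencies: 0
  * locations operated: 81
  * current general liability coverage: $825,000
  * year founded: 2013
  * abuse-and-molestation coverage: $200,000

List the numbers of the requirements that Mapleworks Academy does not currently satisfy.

1. lead-paint assessment 665 days ago vs limit 730 → met
2. unresolved licensing deficiencies 0 ≤ 0 → met
3. general liability coverage $825,000 ≥ $750,000 → met
4. emergency drill 33 days ago vs limit 30 → not met
5. condition 'serves infants under 12 months' holds; abuse-and-molestation coverage $200,000 < $275,000 → not met
6. children per supervising staff member 12 > 11 → not met
7. staff background re-check 22 days ago vs limit 30 → met
Not met: 4, 5, 6

4, 5, 6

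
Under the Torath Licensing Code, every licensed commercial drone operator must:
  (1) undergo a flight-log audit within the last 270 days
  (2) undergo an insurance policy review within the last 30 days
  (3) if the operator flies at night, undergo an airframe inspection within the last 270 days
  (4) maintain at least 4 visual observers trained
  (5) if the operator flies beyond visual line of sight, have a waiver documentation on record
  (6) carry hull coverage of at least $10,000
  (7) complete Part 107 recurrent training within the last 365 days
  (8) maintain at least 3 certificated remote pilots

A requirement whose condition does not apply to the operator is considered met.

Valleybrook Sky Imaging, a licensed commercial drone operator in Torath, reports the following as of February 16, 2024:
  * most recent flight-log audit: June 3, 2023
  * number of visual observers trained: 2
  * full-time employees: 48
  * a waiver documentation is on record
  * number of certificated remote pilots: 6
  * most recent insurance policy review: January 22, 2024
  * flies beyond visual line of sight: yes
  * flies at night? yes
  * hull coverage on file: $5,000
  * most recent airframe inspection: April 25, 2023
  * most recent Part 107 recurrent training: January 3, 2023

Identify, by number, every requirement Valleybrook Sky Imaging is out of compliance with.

1. flight-log audit 258 days ago vs limit 270 → met
2. insurance policy review 25 days ago vs limit 30 → met
3. condition 'flies at night' holds; airframe inspection 297 days ago vs limit 270 → not met
4. visual observers trained 2 < 4 → not met
5. condition 'flies beyond visual line of sight' holds; waiver documentation present → met
6. hull coverage $5,000 < $10,000 → not met
7. Part 107 recurrent training 409 days ago vs limit 365 → not met
8. certificated remote pilots 6 ≥ 3 → met
Not met: 3, 4, 6, 7

3, 4, 6, 7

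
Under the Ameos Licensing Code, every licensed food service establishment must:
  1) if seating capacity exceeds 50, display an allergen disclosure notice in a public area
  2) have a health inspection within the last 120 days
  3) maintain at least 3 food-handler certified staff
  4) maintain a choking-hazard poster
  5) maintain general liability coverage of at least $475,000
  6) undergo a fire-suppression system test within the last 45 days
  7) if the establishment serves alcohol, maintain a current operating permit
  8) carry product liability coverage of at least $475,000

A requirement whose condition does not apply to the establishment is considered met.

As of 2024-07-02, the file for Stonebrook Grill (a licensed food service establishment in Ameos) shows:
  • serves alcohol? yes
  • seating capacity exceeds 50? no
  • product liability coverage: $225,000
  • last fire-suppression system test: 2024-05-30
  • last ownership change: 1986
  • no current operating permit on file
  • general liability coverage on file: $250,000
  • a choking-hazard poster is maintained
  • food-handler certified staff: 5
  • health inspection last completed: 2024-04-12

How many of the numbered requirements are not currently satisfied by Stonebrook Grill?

3

1. condition 'seating capacity exceeds 50' does not hold → requirement n/a → met
2. health inspection 81 days ago vs limit 120 → met
3. food-handler certified staff 5 ≥ 3 → met
4. choking-hazard poster present → met
5. general liability coverage $250,000 < $475,000 → not met
6. fire-suppression system test 33 days ago vs limit 45 → met
7. condition 'serves alcohol' holds; current operating permit absent → not met
8. product liability coverage $225,000 < $475,000 → not met
Not met: 3 of 8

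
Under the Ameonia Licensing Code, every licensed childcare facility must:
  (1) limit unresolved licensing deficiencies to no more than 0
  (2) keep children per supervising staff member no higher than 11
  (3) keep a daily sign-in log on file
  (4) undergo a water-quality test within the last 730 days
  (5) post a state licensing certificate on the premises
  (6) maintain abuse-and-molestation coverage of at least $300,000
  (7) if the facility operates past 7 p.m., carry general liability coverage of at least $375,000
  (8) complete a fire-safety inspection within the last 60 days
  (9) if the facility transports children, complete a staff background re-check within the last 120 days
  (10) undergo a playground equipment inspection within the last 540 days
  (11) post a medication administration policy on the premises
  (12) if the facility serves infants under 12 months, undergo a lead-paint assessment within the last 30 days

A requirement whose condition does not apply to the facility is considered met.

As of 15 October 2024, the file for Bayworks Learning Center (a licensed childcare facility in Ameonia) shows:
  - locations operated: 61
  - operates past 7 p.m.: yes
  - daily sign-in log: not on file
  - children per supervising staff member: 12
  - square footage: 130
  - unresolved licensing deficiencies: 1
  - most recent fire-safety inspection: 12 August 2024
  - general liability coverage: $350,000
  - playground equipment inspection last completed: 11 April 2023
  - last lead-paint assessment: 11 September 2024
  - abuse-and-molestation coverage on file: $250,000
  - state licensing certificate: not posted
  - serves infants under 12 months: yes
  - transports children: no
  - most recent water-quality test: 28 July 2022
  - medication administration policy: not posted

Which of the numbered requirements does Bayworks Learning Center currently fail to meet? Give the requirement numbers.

1. unresolved licensing deficiencies 1 > 0 → not met
2. children per supervising staff member 12 > 11 → not met
3. daily sign-in log absent → not met
4. water-quality test 810 days ago vs limit 730 → not met
5. state licensing certificate absent → not met
6. abuse-and-molestation coverage $250,000 < $300,000 → not met
7. condition 'operates past 7 p.m.' holds; general liability coverage $350,000 < $375,000 → not met
8. fire-safety inspection 64 days ago vs limit 60 → not met
9. condition 'transports children' does not hold → requirement n/a → met
10. playground equipment inspection 553 days ago vs limit 540 → not met
11. medication administration policy absent → not met
12. condition 'serves infants under 12 months' holds; lead-paint assessment 34 days ago vs limit 30 → not met
Not met: 1, 2, 3, 4, 5, 6, 7, 8, 10, 11, 12

1, 2, 3, 4, 5, 6, 7, 8, 10, 11, 12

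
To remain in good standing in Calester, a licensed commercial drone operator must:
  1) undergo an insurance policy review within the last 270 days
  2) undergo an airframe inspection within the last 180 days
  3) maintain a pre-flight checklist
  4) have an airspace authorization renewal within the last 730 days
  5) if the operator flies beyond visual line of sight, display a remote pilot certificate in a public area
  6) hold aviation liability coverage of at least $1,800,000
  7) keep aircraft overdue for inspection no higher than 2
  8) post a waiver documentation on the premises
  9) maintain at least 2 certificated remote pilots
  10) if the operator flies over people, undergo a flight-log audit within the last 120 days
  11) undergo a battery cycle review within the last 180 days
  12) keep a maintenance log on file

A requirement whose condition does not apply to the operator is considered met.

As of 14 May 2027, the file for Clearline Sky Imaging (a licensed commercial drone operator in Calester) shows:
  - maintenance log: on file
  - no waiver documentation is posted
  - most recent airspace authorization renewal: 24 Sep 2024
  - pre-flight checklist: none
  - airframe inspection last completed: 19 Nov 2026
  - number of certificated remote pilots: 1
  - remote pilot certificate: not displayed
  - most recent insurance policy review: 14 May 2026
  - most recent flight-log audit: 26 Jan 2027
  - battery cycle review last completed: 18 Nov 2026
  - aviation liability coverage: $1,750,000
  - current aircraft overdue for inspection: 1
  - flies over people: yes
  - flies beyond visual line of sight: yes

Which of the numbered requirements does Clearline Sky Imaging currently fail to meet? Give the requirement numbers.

1, 3, 4, 5, 6, 8, 9

1. insurance policy review 365 days ago vs limit 270 → not met
2. airframe inspection 176 days ago vs limit 180 → met
3. pre-flight checklist absent → not met
4. airspace authorization renewal 962 days ago vs limit 730 → not met
5. condition 'flies beyond visual line of sight' holds; remote pilot certificate absent → not met
6. aviation liability coverage $1,750,000 < $1,800,000 → not met
7. aircraft overdue for inspection 1 ≤ 2 → met
8. waiver documentation absent → not met
9. certificated remote pilots 1 < 2 → not met
10. condition 'flies over people' holds; flight-log audit 108 days ago vs limit 120 → met
11. battery cycle review 177 days ago vs limit 180 → met
12. maintenance log present → met
Not met: 1, 3, 4, 5, 6, 8, 9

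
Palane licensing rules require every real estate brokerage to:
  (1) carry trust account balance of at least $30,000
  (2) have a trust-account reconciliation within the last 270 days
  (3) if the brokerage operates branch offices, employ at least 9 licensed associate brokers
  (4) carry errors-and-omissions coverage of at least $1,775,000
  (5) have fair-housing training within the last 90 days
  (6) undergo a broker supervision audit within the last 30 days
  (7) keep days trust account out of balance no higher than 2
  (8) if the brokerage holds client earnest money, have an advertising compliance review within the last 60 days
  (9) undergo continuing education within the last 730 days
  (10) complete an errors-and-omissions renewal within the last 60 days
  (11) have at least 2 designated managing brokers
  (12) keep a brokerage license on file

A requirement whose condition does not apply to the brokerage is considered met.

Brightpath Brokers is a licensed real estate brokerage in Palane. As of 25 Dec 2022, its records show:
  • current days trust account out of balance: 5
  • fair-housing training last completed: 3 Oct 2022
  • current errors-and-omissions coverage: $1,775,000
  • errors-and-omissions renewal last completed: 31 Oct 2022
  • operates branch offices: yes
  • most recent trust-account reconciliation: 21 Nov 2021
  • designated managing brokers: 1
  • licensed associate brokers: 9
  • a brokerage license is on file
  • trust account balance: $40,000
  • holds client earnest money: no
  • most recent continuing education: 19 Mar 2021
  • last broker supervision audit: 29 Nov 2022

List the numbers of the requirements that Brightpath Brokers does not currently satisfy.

1. trust account balance $40,000 ≥ $30,000 → met
2. trust-account reconciliation 399 days ago vs limit 270 → not met
3. condition 'operates branch offices' holds; licensed associate brokers 9 ≥ 9 → met
4. errors-and-omissions coverage $1,775,000 ≥ $1,775,000 → met
5. fair-housing training 83 days ago vs limit 90 → met
6. broker supervision audit 26 days ago vs limit 30 → met
7. days trust account out of balance 5 > 2 → not met
8. condition 'holds client earnest money' does not hold → requirement n/a → met
9. continuing education 646 days ago vs limit 730 → met
10. errors-and-omissions renewal 55 days ago vs limit 60 → met
11. designated managing brokers 1 < 2 → not met
12. brokerage license present → met
Not met: 2, 7, 11

2, 7, 11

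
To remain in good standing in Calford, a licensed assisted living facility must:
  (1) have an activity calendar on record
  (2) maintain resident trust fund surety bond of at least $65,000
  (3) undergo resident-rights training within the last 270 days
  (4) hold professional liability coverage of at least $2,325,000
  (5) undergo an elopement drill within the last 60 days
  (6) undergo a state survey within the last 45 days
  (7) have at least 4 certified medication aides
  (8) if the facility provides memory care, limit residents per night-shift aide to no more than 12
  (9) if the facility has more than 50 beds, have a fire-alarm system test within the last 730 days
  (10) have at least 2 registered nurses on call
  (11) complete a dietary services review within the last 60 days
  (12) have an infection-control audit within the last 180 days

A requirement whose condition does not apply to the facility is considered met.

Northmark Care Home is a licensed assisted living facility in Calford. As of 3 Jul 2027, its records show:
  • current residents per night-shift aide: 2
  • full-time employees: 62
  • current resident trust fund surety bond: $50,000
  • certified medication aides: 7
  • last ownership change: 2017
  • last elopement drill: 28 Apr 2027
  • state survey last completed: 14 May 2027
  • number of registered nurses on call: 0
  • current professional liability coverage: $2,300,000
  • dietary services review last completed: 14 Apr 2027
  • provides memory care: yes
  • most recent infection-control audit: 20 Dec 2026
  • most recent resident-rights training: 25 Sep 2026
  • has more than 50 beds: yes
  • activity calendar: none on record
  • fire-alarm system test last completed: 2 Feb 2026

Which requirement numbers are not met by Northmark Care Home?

1, 2, 3, 4, 5, 6, 10, 11, 12

1. activity calendar absent → not met
2. resident trust fund surety bond $50,000 < $65,000 → not met
3. resident-rights training 281 days ago vs limit 270 → not met
4. professional liability coverage $2,300,000 < $2,325,000 → not met
5. elopement drill 66 days ago vs limit 60 → not met
6. state survey 50 days ago vs limit 45 → not met
7. certified medication aides 7 ≥ 4 → met
8. condition 'provides memory care' holds; residents per night-shift aide 2 ≤ 12 → met
9. condition 'has more than 50 beds' holds; fire-alarm system test 516 days ago vs limit 730 → met
10. registered nurses on call 0 < 2 → not met
11. dietary services review 80 days ago vs limit 60 → not met
12. infection-control audit 195 days ago vs limit 180 → not met
Not met: 1, 2, 3, 4, 5, 6, 10, 11, 12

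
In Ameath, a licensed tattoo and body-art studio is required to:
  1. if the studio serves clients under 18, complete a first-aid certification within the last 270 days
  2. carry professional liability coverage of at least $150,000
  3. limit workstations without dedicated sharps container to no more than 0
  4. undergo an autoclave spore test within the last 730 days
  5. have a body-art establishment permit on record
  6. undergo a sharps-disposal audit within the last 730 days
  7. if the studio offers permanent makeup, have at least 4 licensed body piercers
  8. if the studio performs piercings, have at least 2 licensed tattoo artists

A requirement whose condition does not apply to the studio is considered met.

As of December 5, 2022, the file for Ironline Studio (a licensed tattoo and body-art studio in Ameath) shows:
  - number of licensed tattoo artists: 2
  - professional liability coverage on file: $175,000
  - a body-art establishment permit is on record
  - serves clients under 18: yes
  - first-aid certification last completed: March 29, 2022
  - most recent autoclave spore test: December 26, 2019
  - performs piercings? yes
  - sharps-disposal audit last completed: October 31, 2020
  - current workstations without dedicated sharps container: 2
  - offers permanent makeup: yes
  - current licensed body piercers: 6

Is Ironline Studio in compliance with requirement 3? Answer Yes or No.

No

3. workstations without dedicated sharps container 2 > 0 → not met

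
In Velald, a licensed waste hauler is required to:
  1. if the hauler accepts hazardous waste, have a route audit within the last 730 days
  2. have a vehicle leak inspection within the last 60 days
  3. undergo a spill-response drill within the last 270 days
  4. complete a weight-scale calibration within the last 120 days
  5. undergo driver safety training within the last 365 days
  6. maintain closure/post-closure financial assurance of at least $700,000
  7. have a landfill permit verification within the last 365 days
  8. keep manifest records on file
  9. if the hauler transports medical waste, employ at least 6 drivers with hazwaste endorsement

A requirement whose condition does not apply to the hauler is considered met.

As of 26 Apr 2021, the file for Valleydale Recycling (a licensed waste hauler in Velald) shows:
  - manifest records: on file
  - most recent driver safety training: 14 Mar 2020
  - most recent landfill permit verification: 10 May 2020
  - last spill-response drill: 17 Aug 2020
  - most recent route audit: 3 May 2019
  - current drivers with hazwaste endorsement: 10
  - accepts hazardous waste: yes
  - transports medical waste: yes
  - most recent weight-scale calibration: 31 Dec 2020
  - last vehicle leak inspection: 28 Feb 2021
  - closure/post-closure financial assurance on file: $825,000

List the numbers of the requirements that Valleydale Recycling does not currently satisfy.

1. condition 'accepts hazardous waste' holds; route audit 724 days ago vs limit 730 → met
2. vehicle leak inspection 57 days ago vs limit 60 → met
3. spill-response drill 252 days ago vs limit 270 → met
4. weight-scale calibration 116 days ago vs limit 120 → met
5. driver safety training 408 days ago vs limit 365 → not met
6. closure/post-closure financial assurance $825,000 ≥ $700,000 → met
7. landfill permit verification 351 days ago vs limit 365 → met
8. manifest records present → met
9. condition 'transports medical waste' holds; drivers with hazwaste endorsement 10 ≥ 6 → met
Not met: 5

5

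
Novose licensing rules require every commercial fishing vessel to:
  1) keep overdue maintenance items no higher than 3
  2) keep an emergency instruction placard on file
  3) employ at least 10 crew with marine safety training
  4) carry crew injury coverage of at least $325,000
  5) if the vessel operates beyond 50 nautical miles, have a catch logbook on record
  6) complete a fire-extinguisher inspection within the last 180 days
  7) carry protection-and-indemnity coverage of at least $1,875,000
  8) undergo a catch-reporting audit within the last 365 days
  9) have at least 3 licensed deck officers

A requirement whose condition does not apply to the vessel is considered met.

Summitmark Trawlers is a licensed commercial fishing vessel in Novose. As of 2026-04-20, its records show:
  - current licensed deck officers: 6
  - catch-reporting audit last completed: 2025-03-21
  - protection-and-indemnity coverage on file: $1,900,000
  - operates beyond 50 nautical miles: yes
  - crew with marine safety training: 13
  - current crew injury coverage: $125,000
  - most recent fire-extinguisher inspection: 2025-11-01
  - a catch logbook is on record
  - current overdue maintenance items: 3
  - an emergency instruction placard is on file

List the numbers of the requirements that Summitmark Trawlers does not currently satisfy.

4, 8

1. overdue maintenance items 3 ≤ 3 → met
2. emergency instruction placard present → met
3. crew with marine safety training 13 ≥ 10 → met
4. crew injury coverage $125,000 < $325,000 → not met
5. condition 'operates beyond 50 nautical miles' holds; catch logbook present → met
6. fire-extinguisher inspection 170 days ago vs limit 180 → met
7. protection-and-indemnity coverage $1,900,000 ≥ $1,875,000 → met
8. catch-reporting audit 395 days ago vs limit 365 → not met
9. licensed deck officers 6 ≥ 3 → met
Not met: 4, 8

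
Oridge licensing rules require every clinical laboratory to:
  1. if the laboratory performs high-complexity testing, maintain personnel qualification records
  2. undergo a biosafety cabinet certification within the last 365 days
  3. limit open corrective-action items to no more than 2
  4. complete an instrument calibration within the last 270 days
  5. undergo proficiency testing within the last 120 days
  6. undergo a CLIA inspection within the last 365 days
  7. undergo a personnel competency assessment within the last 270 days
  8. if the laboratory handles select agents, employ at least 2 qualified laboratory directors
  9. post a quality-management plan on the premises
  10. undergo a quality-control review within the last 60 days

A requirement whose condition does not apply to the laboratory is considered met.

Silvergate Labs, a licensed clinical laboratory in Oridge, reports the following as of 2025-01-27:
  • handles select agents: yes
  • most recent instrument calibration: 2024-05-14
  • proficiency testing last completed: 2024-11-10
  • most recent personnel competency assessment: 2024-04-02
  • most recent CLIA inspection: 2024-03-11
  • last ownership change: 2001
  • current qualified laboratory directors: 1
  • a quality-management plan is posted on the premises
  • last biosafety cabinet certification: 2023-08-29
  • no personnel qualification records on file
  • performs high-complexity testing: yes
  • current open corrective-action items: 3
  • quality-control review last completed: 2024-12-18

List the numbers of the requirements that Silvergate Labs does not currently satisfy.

1, 2, 3, 7, 8

1. condition 'performs high-complexity testing' holds; personnel qualification records absent → not met
2. biosafety cabinet certification 517 days ago vs limit 365 → not met
3. open corrective-action items 3 > 2 → not met
4. instrument calibration 258 days ago vs limit 270 → met
5. proficiency testing 78 days ago vs limit 120 → met
6. CLIA inspection 322 days ago vs limit 365 → met
7. personnel competency assessment 300 days ago vs limit 270 → not met
8. condition 'handles select agents' holds; qualified laboratory directors 1 < 2 → not met
9. quality-management plan present → met
10. quality-control review 40 days ago vs limit 60 → met
Not met: 1, 2, 3, 7, 8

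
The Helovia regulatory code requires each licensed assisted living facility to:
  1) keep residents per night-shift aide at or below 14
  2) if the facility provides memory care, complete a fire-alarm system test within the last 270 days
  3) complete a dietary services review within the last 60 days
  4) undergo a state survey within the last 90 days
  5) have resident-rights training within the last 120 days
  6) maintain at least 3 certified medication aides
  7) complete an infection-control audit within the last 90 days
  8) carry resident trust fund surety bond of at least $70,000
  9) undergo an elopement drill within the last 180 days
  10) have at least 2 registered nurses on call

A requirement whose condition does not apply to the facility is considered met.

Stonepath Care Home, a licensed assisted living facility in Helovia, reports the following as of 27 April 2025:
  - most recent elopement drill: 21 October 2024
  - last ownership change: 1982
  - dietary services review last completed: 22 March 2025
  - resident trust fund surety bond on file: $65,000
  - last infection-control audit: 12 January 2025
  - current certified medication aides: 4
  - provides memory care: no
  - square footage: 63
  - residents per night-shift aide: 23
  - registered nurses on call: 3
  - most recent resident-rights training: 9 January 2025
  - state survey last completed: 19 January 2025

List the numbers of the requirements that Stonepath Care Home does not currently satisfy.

1. residents per night-shift aide 23 > 14 → not met
2. condition 'provides memory care' does not hold → requirement n/a → met
3. dietary services review 36 days ago vs limit 60 → met
4. state survey 98 days ago vs limit 90 → not met
5. resident-rights training 108 days ago vs limit 120 → met
6. certified medication aides 4 ≥ 3 → met
7. infection-control audit 105 days ago vs limit 90 → not met
8. resident trust fund surety bond $65,000 < $70,000 → not met
9. elopement drill 188 days ago vs limit 180 → not met
10. registered nurses on call 3 ≥ 2 → met
Not met: 1, 4, 7, 8, 9

1, 4, 7, 8, 9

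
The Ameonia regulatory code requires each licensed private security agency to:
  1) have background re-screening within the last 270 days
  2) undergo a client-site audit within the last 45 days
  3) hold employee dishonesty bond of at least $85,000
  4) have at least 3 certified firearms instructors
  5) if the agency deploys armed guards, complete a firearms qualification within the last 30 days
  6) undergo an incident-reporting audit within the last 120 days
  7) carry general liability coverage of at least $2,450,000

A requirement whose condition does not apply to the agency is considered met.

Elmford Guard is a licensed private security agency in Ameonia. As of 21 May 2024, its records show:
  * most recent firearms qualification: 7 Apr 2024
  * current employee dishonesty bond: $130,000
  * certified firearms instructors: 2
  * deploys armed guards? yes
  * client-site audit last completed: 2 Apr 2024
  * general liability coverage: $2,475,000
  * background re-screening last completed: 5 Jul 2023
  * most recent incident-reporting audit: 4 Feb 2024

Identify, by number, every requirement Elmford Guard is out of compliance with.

1. background re-screening 321 days ago vs limit 270 → not met
2. client-site audit 49 days ago vs limit 45 → not met
3. employee dishonesty bond $130,000 ≥ $85,000 → met
4. certified firearms instructors 2 < 3 → not met
5. condition 'deploys armed guards' holds; firearms qualification 44 days ago vs limit 30 → not met
6. incident-reporting audit 107 days ago vs limit 120 → met
7. general liability coverage $2,475,000 ≥ $2,450,000 → met
Not met: 1, 2, 4, 5

1, 2, 4, 5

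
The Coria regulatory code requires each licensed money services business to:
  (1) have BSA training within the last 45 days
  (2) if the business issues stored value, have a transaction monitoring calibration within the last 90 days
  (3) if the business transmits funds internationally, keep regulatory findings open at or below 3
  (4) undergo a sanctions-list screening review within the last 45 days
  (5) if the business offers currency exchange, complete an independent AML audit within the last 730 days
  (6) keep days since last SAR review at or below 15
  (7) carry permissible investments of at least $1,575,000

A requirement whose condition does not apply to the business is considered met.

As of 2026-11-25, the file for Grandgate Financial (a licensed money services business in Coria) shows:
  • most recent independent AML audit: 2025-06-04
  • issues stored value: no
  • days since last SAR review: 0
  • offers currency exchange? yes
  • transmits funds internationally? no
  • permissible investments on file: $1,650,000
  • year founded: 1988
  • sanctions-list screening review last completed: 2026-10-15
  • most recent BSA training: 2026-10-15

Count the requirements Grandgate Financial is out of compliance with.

0

1. BSA training 41 days ago vs limit 45 → met
2. condition 'issues stored value' does not hold → requirement n/a → met
3. condition 'transmits funds internationally' does not hold → requirement n/a → met
4. sanctions-list screening review 41 days ago vs limit 45 → met
5. condition 'offers currency exchange' holds; independent AML audit 539 days ago vs limit 730 → met
6. days since last SAR review 0 ≤ 15 → met
7. permissible investments $1,650,000 ≥ $1,575,000 → met
Not met: 0 of 7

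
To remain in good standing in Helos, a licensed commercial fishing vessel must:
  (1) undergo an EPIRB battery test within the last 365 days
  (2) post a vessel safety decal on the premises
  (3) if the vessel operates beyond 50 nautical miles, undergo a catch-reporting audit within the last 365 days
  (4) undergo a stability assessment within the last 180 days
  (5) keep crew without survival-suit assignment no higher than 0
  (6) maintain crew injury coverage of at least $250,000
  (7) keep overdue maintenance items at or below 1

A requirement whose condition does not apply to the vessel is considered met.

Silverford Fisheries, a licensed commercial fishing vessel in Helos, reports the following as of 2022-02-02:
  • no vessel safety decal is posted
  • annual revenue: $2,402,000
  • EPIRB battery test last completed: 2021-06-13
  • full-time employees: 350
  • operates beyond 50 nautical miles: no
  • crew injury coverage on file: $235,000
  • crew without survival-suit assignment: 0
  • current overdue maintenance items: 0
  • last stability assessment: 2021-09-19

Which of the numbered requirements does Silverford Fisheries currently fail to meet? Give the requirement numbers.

1. EPIRB battery test 234 days ago vs limit 365 → met
2. vessel safety decal absent → not met
3. condition 'operates beyond 50 nautical miles' does not hold → requirement n/a → met
4. stability assessment 136 days ago vs limit 180 → met
5. crew without survival-suit assignment 0 ≤ 0 → met
6. crew injury coverage $235,000 < $250,000 → not met
7. overdue maintenance items 0 ≤ 1 → met
Not met: 2, 6

2, 6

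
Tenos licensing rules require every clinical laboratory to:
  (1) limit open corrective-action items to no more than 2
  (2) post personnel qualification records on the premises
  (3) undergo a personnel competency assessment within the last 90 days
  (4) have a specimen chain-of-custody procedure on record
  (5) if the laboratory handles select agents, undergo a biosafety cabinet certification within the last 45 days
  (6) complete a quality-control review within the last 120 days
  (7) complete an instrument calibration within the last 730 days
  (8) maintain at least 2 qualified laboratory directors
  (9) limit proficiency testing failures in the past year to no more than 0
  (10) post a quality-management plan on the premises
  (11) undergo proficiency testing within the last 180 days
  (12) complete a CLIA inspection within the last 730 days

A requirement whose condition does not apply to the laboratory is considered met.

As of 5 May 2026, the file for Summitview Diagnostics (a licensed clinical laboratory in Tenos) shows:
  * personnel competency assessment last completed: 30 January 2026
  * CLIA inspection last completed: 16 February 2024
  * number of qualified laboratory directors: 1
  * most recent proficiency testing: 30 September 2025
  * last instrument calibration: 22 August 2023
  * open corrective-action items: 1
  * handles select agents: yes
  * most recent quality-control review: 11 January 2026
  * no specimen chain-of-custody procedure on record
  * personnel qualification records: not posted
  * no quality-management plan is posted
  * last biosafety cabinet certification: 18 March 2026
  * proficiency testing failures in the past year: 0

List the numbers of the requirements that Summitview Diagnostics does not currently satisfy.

2, 3, 4, 5, 7, 8, 10, 11, 12

1. open corrective-action items 1 ≤ 2 → met
2. personnel qualification records absent → not met
3. personnel competency assessment 95 days ago vs limit 90 → not met
4. specimen chain-of-custody procedure absent → not met
5. condition 'handles select agents' holds; biosafety cabinet certification 48 days ago vs limit 45 → not met
6. quality-control review 114 days ago vs limit 120 → met
7. instrument calibration 987 days ago vs limit 730 → not met
8. qualified laboratory directors 1 < 2 → not met
9. proficiency testing failures in the past year 0 ≤ 0 → met
10. quality-management plan absent → not met
11. proficiency testing 217 days ago vs limit 180 → not met
12. CLIA inspection 809 days ago vs limit 730 → not met
Not met: 2, 3, 4, 5, 7, 8, 10, 11, 12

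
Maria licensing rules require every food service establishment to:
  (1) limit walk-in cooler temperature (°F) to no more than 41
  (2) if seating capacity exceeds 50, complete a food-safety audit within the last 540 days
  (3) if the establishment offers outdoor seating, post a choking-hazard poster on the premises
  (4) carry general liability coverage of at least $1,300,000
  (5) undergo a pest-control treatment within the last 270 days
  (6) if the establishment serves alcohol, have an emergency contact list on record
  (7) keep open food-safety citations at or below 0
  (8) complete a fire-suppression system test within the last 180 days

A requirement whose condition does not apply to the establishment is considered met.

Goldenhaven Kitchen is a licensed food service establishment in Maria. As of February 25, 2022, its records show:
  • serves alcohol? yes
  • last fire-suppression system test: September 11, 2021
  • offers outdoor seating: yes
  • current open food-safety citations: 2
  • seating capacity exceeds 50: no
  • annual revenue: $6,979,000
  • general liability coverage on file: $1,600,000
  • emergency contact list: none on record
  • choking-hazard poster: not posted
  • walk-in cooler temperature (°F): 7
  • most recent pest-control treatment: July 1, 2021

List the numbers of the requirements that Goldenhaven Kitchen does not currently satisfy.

3, 6, 7

1. walk-in cooler temperature (°F) 7 ≤ 41 → met
2. condition 'seating capacity exceeds 50' does not hold → requirement n/a → met
3. condition 'offers outdoor seating' holds; choking-hazard poster absent → not met
4. general liability coverage $1,600,000 ≥ $1,300,000 → met
5. pest-control treatment 239 days ago vs limit 270 → met
6. condition 'serves alcohol' holds; emergency contact list absent → not met
7. open food-safety citations 2 > 0 → not met
8. fire-suppression system test 167 days ago vs limit 180 → met
Not met: 3, 6, 7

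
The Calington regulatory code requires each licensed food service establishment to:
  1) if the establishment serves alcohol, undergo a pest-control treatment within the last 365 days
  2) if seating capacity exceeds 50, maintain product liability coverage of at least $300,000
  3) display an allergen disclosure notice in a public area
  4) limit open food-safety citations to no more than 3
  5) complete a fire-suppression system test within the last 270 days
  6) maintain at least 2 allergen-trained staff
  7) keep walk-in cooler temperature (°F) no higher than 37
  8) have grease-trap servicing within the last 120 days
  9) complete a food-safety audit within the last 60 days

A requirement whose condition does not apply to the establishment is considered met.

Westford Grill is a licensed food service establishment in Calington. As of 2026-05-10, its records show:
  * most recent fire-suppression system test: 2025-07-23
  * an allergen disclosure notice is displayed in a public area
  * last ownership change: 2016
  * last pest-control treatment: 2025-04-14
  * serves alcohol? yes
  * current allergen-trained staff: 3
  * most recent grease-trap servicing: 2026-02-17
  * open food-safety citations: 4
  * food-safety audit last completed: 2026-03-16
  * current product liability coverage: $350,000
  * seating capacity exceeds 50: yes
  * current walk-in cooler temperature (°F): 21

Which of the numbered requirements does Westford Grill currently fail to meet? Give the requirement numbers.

1, 4, 5

1. condition 'serves alcohol' holds; pest-control treatment 391 days ago vs limit 365 → not met
2. condition 'seating capacity exceeds 50' holds; product liability coverage $350,000 ≥ $300,000 → met
3. allergen disclosure notice present → met
4. open food-safety citations 4 > 3 → not met
5. fire-suppression system test 291 days ago vs limit 270 → not met
6. allergen-trained staff 3 ≥ 2 → met
7. walk-in cooler temperature (°F) 21 ≤ 37 → met
8. grease-trap servicing 82 days ago vs limit 120 → met
9. food-safety audit 55 days ago vs limit 60 → met
Not met: 1, 4, 5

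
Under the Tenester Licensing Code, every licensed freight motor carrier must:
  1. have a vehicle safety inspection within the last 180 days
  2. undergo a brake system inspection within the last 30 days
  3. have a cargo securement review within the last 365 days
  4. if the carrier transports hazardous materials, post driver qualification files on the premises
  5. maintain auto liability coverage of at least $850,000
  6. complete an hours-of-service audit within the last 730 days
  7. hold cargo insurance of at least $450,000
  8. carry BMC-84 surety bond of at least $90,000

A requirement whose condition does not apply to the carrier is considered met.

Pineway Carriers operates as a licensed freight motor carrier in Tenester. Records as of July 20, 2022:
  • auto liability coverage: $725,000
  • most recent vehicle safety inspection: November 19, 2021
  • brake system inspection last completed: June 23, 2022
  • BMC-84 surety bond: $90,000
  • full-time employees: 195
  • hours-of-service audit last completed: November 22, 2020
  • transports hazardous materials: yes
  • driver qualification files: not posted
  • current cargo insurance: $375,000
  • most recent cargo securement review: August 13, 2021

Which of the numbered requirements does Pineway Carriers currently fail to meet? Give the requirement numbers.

1. vehicle safety inspection 243 days ago vs limit 180 → not met
2. brake system inspection 27 days ago vs limit 30 → met
3. cargo securement review 341 days ago vs limit 365 → met
4. condition 'transports hazardous materials' holds; driver qualification files absent → not met
5. auto liability coverage $725,000 < $850,000 → not met
6. hours-of-service audit 605 days ago vs limit 730 → met
7. cargo insurance $375,000 < $450,000 → not met
8. BMC-84 surety bond $90,000 ≥ $90,000 → met
Not met: 1, 4, 5, 7

1, 4, 5, 7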